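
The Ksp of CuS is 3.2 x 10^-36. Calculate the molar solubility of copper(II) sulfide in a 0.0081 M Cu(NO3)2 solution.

s ≈ 4.0 x 10^-34 M

CuS(s) <=> Cu^2+ + S^2-
Ksp = [Cu^2+][S^2-]
If s mol/L dissolves here, [Cu^2+] = 0.0081 + s ≈ 0.0081, [S^2-] = s (since Cu^2+ from Cu(NO3)2 dominates).
Ksp ≈ 0.0081 × s
s = 4.0 x 10^-34 M
Check: s = 4.0 × 10^-34 ≪ 0.0081, so the approximation is valid.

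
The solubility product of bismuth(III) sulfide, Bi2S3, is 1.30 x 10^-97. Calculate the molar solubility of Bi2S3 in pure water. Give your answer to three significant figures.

Bi2S3(s) <=> 2 Bi^3+ + 3 S^2-
Ksp = [Bi^3+]^2[S^2-]^3
If s mol/L of Bi2S3 dissolves, [Bi^3+] = 2s and [S^2-] = 3s.
So Ksp = (2s)^2 × (3s)^3 = 108s^5
s = (1.30 x 10^-97 / 108)^(1/5) = 1.64 x 10^-20 M

s = 1.64 x 10^-20 M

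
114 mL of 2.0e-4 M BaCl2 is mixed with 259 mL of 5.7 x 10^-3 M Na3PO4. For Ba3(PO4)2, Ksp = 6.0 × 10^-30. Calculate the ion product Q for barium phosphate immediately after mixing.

Total volume = 114 + 259 = 373 mL.
[Ba^2+] = 2.0 × 10^-4 × (114/373) = 6.11 × 10^-5 M
[PO4^3-] = 5.7 × 10^-3 × (259/373) = 3.96 x 10^-3 M
Ba3(PO4)2(s) <=> 3 Ba^2+ + 2 PO4^3-, so Q = [Ba^2+]^3[PO4^3-]^2
Q = (6.11 × 10^-5)^3(3.96 × 10^-3)^2 = 3.6 x 10^-18
Q > Ksp, so Ba3(PO4)2 will precipitate.

3.6 x 10^-18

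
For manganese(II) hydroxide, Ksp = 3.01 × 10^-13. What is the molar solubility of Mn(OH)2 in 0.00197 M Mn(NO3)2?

s ≈ 6.18e-6 M

Mn(OH)2(s) ⇌ Mn^2+ + 2 OH^-
Ksp = [Mn^2+][OH^-]^2
Let s = moles of Mn(OH)2 that dissolve per litre. [Mn^2+] = 0.00197 + s ≈ 0.00197, [OH^-] = 2s (common-ion effect: Mn^2+ is already 0.00197 M).
Ksp ≈ 0.00197 × (2s)^2
s = 6.18 × 10^-6 M
Check: s = 6.2 x 10^-6 ≪ 0.00197, so the approximation is valid.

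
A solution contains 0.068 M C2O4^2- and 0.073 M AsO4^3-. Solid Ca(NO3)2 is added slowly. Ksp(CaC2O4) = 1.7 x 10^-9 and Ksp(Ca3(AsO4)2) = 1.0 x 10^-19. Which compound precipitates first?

Precipitation of each salt starts when its ion product equals its Ksp.
For CaC2O4: 1.7 x 10^-9 = 0.068 × [Ca^2+]  ⇒  [Ca^2+] = 2.5 x 10^-8 M.
For Ca3(AsO4)2: 1.0 x 10^-19 = (0.073)^2 × [Ca^2+]^3  ⇒  [Ca^2+] = 2.7 × 10^-6 M.
The salt with the lower threshold [Ca^2+] precipitates first: CaC2O4.

CaC2O4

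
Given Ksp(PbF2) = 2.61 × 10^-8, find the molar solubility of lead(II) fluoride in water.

1.87 × 10^-3 M

PbF2(s) ⇌ Pb^2+ + 2 F^-
Ksp = [Pb^2+][F^-]^2
Let s = molar solubility. Then [Pb^2+] = s and [F^-] = 2s.
Substituting: Ksp = s(2s)^2 = 4s^3
Solving, s = (2.61 × 10^-8/4)^(1/3) = 1.87 × 10^-3 M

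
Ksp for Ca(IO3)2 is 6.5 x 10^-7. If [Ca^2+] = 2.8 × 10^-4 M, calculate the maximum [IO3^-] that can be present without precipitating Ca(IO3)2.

[IO3^-] = 4.8e-2 M

Ca(IO3)2(s) <=> Ca^2+(aq) + 2 IO3^-(aq)
Ksp = [Ca^2+][IO3^-]^2
Precipitation begins when Q = Ksp. With [Ca^2+] = 2.8 × 10^-4 M:
6.5 x 10^-7 = (2.8 × 10^-4) × [IO3^-]^2
[IO3^-] = (6.5 x 10^-7 / 2.8 × 10^-4)^(1/2) = 4.8 x 10^-2 M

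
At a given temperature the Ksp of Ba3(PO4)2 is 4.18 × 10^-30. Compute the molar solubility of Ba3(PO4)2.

Ba3(PO4)2(s) ⇌ 3 Ba^2+ + 2 PO4^3-
Ksp = [Ba^2+]^3[PO4^3-]^2
With molar solubility s: [Ba^2+] = 3s, [PO4^3-] = 2s.
Substituting: Ksp = (3s)^3(2s)^2 = 108s^5
s^5 = 4.18 × 10^-30 / 108, so s = 5.22 × 10^-7 M

5.22e-7 M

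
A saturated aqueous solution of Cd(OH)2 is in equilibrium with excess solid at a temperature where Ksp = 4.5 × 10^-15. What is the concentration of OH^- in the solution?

Cd(OH)2(s) <=> Cd^2+ + 2 OH^-
Ksp = [Cd^2+][OH^-]^2
For each mole of Cd(OH)2 that dissolves: [Cd^2+] = s, [OH^-] = 2s.
Ksp = s(2s)^2 = 4s^3
s = (4.5 × 10^-15 / 4)^(1/3) = 1.04 × 10^-5 M
[OH^-] = 2s = 2.1 x 10^-5 M

[OH^-] = 2.1 x 10^-5 M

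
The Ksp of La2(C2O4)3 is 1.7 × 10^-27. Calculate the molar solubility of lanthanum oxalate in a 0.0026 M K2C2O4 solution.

La2(C2O4)3(s) ⇌ 2 La^3+ + 3 C2O4^2-
Ksp = [La^3+]^2[C2O4^2-]^3
If s mol/L dissolves here, [La^3+] = 2s, [C2O4^2-] = 0.0026 + 3s ≈ 0.0026 (since C2O4^2- from K2C2O4 dominates).
Ksp ≈ (2s)^2 × (0.0026)^3
s = 1.6 × 10^-10 M
Check: 3s = 4.7 x 10^-10 ≪ 0.0026, so the approximation is valid.

1.6 × 10^-10 M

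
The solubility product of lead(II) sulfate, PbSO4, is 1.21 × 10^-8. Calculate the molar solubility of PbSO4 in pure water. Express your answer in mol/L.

s = 1.10e-4 M

PbSO4(s) <=> Pb^2+ + SO4^2-
Ksp = [Pb^2+][SO4^2-]
Let s = molar solubility. Then [Pb^2+] = s and [SO4^2-] = s.
Ksp = s^2
s = (1.21 × 10^-8)^(1/2) = 1.10 × 10^-4 M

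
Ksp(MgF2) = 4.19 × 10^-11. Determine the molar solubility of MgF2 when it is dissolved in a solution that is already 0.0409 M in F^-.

MgF2(s) ⇌ Mg^2+ + 2 F^-
Ksp = [Mg^2+][F^-]^2
Let s be the molar solubility in this solution. [Mg^2+] = s, [F^-] = 0.0409 + 2s ≈ 0.0409 (Ksp is small, so little additional dissolves).
Ksp ≈ s × (0.0409)^2
s = 2.50 x 10^-8 M
Check: 2s = 5.0 × 10^-8 ≪ 0.0409, so the approximation is valid.

s ≈ 2.50 × 10^-8 M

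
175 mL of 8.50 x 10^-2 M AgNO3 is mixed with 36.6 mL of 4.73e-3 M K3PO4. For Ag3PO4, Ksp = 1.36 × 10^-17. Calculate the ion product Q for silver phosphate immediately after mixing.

Q = 2.84e-7

Total volume = 175 + 36.6 = 211.6 mL.
[Ag^+] = 8.50 × 10^-2 × (175/211.6) = 7.030 x 10^-2 M
[PO4^3-] = 4.73 x 10^-3 × (36.6/211.6) = 8.181 x 10^-4 M
Ag3PO4(s) ⇌ 3 Ag^+(aq) + PO4^3-(aq), so Q = [Ag^+]^3[PO4^3-]
Q = (7.030 x 10^-2)^3(8.181 × 10^-4) = 2.84 × 10^-7
Q > Ksp, so Ag3PO4 will precipitate.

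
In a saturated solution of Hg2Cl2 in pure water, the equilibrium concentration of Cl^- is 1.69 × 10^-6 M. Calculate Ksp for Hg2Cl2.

2.41 × 10^-18

Hg2Cl2(s) <=> Hg2^2+(aq) + 2 Cl^-(aq)
Stoichiometry gives [Hg2^2+] = (1/2)[Cl^-] = 8.450 × 10^-7 M.
Ksp = [Hg2^2+][Cl^-]^2
Ksp = 8.450 × 10^-7 × (1.69 × 10^-6)^2 = 2.41 x 10^-18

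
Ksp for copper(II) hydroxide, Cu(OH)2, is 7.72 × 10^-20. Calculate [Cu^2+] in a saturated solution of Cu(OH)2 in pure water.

[Cu^2+] = 2.68 × 10^-7 M

Cu(OH)2(s) <=> Cu^2+ + 2 OH^-
Ksp = [Cu^2+][OH^-]^2
Let s = molar solubility. Then [Cu^2+] = s and [OH^-] = 2s.
Substituting: Ksp = s(2s)^2 = 4s^3
Solving, s = (7.72 × 10^-20/4)^(1/3) = 2.682 × 10^-7 M
[Cu^2+] = s = 2.68 x 10^-7 M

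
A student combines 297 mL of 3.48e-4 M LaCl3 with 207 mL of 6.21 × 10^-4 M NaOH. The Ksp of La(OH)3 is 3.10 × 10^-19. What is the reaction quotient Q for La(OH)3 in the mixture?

3.40 x 10^-15

Total volume = 297 + 207 = 504 mL.
[La^3+] = 3.48 x 10^-4 × (297/504) = 2.051 × 10^-4 M
[OH^-] = 6.21 × 10^-4 × (207/504) = 2.551 x 10^-4 M
La(OH)3(s) ⇌ La^3+ + 3 OH^-, so Q = [La^3+][OH^-]^3
Q = (2.051 × 10^-4)(2.551 × 10^-4)^3 = 3.40 × 10^-15
Q > Ksp, so La(OH)3 will precipitate.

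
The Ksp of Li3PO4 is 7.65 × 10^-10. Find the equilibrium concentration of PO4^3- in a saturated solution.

Li3PO4(s) <=> 3 Li^+ + PO4^3-
Ksp = [Li^+]^3[PO4^3-]
With molar solubility s: [Li^+] = 3s, [PO4^3-] = s.
Ksp = (3s)^3s = 27s^4
s = (7.65 × 10^-10 / 27)^(1/4) = 2.307 × 10^-3 M
[PO4^3-] = s = 2.31 × 10^-3 M

[PO4^3-] = 2.31e-3 M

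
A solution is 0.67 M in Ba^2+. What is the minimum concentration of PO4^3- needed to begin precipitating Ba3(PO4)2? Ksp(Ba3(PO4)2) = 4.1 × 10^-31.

Ba3(PO4)2(s) <=> 3 Ba^2+(aq) + 2 PO4^3-(aq)
Ksp = [Ba^2+]^3[PO4^3-]^2
Precipitation begins when Q = Ksp. With [Ba^2+] = 0.67 M:
4.1 × 10^-31 = (0.67)^3 × [PO4^3-]^2
[PO4^3-] = (4.1 × 10^-31 / 3.01 x 10^-1)^(1/2) = 1.2 × 10^-15 M

[PO4^3-] ≈ 1.2e-15 M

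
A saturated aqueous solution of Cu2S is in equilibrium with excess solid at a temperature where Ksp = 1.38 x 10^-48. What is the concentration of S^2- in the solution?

[S^2-] = 7.01 x 10^-17 M

Cu2S(s) ⇌ 2 Cu^+ + S^2-
Ksp = [Cu^+]^2[S^2-]
Let s = molar solubility. Then [Cu^+] = 2s and [S^2-] = s.
Substituting: Ksp = (2s)^2s = 4s^3
s^3 = 1.38 x 10^-48 / 4, so s = 7.014 × 10^-17 M
[S^2-] = s = 7.01 x 10^-17 M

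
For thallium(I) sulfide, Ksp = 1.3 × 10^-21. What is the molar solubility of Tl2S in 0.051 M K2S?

Tl2S(s) ⇌ 2 Tl^+ + S^2-
Ksp = [Tl^+]^2[S^2-]
Let s be the molar solubility in this solution. [Tl^+] = 2s, [S^2-] = 0.051 + s ≈ 0.051 (common-ion effect: S^2- is already 0.051 M).
Ksp ≈ (2s)^2 × 0.051
s = 8.0 x 10^-11 M
Check: s = 8.0 x 10^-11 ≪ 0.051, so the approximation is valid.

s = 8.0 × 10^-11 M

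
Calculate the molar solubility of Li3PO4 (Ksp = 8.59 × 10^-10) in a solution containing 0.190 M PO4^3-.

5.51 × 10^-4 M

Li3PO4(s) <=> 3 Li^+(aq) + PO4^3-(aq)
Ksp = [Li^+]^3[PO4^3-]
Let s be the molar solubility in this solution. [Li^+] = 3s, [PO4^3-] = 0.190 + s ≈ 0.190 (since the PO4^3- already present dominates).
Ksp ≈ (3s)^3 × 0.190
s = 5.51 x 10^-4 M
Check: s = 5.5 x 10^-4 ≪ 0.190, so the approximation is valid.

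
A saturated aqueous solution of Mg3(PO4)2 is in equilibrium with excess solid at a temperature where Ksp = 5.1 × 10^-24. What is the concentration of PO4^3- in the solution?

Mg3(PO4)2(s) <=> 3 Mg^2+ + 2 PO4^3-
Ksp = [Mg^2+]^3[PO4^3-]^2
If s mol/L of Mg3(PO4)2 dissolves, [Mg^2+] = 3s and [PO4^3-] = 2s.
Substituting: Ksp = (3s)^3(2s)^2 = 108s^5
s = (5.1 × 10^-24 / 108)^(1/5) = 8.61 × 10^-6 M
[PO4^3-] = 2s = 1.7 x 10^-5 M

1.7e-5 M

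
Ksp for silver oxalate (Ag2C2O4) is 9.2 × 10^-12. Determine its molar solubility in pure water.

s = 1.3 x 10^-4 M

Ag2C2O4(s) ⇌ 2 Ag^+(aq) + C2O4^2-(aq)
Ksp = [Ag^+]^2[C2O4^2-]
If s mol/L of Ag2C2O4 dissolves, [Ag^+] = 2s and [C2O4^2-] = s.
So Ksp = (2s)^2 × s = 4s^3
Solving, s = (9.2 × 10^-12/4)^(1/3) = 1.3 × 10^-4 M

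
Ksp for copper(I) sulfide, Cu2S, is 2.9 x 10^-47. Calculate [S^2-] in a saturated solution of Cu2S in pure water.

Cu2S(s) <=> 2 Cu^+ + S^2-
Ksp = [Cu^+]^2[S^2-]
For each mole of Cu2S that dissolves: [Cu^+] = 2s, [S^2-] = s.
Ksp = (2s)^2s = 4s^3
s^3 = 2.9 x 10^-47 / 4, so s = 1.94 × 10^-16 M
[S^2-] = s = 1.9 x 10^-16 M

[S^2-] ≈ 1.9e-16 M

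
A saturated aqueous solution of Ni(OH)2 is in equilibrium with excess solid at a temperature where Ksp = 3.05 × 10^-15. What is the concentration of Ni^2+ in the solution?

Ni(OH)2(s) ⇌ Ni^2+ + 2 OH^-
Ksp = [Ni^2+][OH^-]^2
For each mole of Ni(OH)2 that dissolves: [Ni^2+] = s, [OH^-] = 2s.
Substituting: Ksp = s(2s)^2 = 4s^3
Solving, s = (3.05 × 10^-15/4)^(1/3) = 9.136 x 10^-6 M
[Ni^2+] = s = 9.14 x 10^-6 M

[Ni^2+] ≈ 9.14e-6 M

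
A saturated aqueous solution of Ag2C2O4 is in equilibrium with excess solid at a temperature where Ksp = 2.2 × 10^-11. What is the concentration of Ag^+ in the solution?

[Ag^+] = 3.5e-4 M

Ag2C2O4(s) ⇌ 2 Ag^+ + C2O4^2-
Ksp = [Ag^+]^2[C2O4^2-]
If s mol/L of Ag2C2O4 dissolves, [Ag^+] = 2s and [C2O4^2-] = s.
Substituting: Ksp = (2s)^2s = 4s^3
s^3 = 2.2 × 10^-11 / 4, so s = 1.77 × 10^-4 M
[Ag^+] = 2s = 3.5 x 10^-4 M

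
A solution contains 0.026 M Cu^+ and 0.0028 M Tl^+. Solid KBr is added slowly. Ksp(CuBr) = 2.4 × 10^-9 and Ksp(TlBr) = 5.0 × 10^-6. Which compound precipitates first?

Each salt begins to precipitate when Q = Ksp, i.e. when [Br^-] reaches its threshold.
For CuBr: 2.4 × 10^-9 = 0.026 × [Br^-]  ⇒  [Br^-] = 9.2 x 10^-8 M.
For TlBr: 5.0 × 10^-6 = 0.0028 × [Br^-]  ⇒  [Br^-] = 1.8 x 10^-3 M.
The salt with the lower threshold [Br^-] precipitates first: CuBr.

CuBr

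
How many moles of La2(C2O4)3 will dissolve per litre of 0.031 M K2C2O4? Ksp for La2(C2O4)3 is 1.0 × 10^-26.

La2(C2O4)3(s) ⇌ 2 La^3+ + 3 C2O4^2-
Ksp = [La^3+]^2[C2O4^2-]^3
Let s be the molar solubility in this solution. [La^3+] = 2s, [C2O4^2-] = 0.031 + 3s ≈ 0.031 (common-ion effect: C2O4^2- is already 0.031 M).
Ksp ≈ (2s)^2 × (0.031)^3
s = 9.2 x 10^-12 M
Check: 3s = 2.7 x 10^-11 ≪ 0.031, so the approximation is valid.

s ≈ 9.2 × 10^-12 M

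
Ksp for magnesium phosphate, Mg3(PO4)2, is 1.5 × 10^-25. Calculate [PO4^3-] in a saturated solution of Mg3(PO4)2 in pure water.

Mg3(PO4)2(s) ⇌ 3 Mg^2+ + 2 PO4^3-
Ksp = [Mg^2+]^3[PO4^3-]^2
With molar solubility s: [Mg^2+] = 3s, [PO4^3-] = 2s.
Substituting: Ksp = (3s)^3(2s)^2 = 108s^5
s^5 = 1.5 × 10^-25 / 108, so s = 4.25 × 10^-6 M
[PO4^3-] = 2s = 8.5 × 10^-6 M

[PO4^3-] ≈ 8.5 × 10^-6 M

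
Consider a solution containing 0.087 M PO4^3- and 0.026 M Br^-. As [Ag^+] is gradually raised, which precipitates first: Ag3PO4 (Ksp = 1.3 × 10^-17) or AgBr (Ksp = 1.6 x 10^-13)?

Precipitation of each salt starts when its ion product equals its Ksp.
For Ag3PO4: 1.3 × 10^-17 = 0.087 × [Ag^+]^3  ⇒  [Ag^+] = 5.3 × 10^-6 M.
For AgBr: 1.6 x 10^-13 = 0.026 × [Ag^+]  ⇒  [Ag^+] = 6.2 × 10^-12 M.
The salt with the lower threshold [Ag^+] precipitates first: AgBr.

AgBr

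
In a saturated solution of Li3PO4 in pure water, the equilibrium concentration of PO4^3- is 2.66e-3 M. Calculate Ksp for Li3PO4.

Li3PO4(s) ⇌ 3 Li^+(aq) + PO4^3-(aq)
Stoichiometry gives [Li^+] = (3/1)[PO4^3-] = 7.980 × 10^-3 M.
Ksp = [Li^+]^3[PO4^3-]
Ksp = (7.980 x 10^-3)^3 × 2.66 x 10^-3 = 1.35 × 10^-9

1.35 × 10^-9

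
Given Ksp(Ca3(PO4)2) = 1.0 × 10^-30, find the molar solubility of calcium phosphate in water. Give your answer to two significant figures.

3.9 × 10^-7 M

Ca3(PO4)2(s) ⇌ 3 Ca^2+(aq) + 2 PO4^3-(aq)
Ksp = [Ca^2+]^3[PO4^3-]^2
Let s = molar solubility. Then [Ca^2+] = 3s and [PO4^3-] = 2s.
So Ksp = (3s)^3 × (2s)^2 = 108s^5
s = (1.0 × 10^-30 / 108)^(1/5) = 3.9 x 10^-7 M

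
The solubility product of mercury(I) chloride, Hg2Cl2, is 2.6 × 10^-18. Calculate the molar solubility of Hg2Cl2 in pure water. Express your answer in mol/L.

8.7 x 10^-7 M

Hg2Cl2(s) <=> Hg2^2+(aq) + 2 Cl^-(aq)
Ksp = [Hg2^2+][Cl^-]^2
Let s = molar solubility. Then [Hg2^2+] = s and [Cl^-] = 2s.
So Ksp = s × (2s)^2 = 4s^3
Solving, s = (2.6 × 10^-18/4)^(1/3) = 8.7 × 10^-7 M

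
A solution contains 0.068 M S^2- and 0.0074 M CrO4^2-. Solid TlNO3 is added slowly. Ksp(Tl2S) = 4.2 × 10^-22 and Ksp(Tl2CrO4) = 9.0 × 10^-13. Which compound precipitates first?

Tl2S

Each salt begins to precipitate when Q = Ksp, i.e. when [Tl^+] reaches its threshold.
For Tl2S: 4.2 × 10^-22 = 0.068 × [Tl^+]^2  ⇒  [Tl^+] = 7.9 × 10^-11 M.
For Tl2CrO4: 9.0 × 10^-13 = 0.0074 × [Tl^+]^2  ⇒  [Tl^+] = 1.1 × 10^-5 M.
The salt with the lower threshold [Tl^+] precipitates first: Tl2S.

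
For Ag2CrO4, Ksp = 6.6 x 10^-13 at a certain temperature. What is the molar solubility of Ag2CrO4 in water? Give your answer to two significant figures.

Ag2CrO4(s) ⇌ 2 Ag^+(aq) + CrO4^2-(aq)
Ksp = [Ag^+]^2[CrO4^2-]
With molar solubility s: [Ag^+] = 2s, [CrO4^2-] = s.
Ksp = (2s)^2s = 4s^3
Solving, s = (6.6 x 10^-13/4)^(1/3) = 5.5 × 10^-5 M

s = 5.5e-5 M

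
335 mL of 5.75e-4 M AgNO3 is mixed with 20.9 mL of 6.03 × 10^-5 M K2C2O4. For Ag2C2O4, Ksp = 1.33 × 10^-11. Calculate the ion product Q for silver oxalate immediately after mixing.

Total volume = 335 + 20.9 = 355.9 mL.
[Ag^+] = 5.75 × 10^-4 × (335/355.9) = 5.412 × 10^-4 M
[C2O4^2-] = 6.03 x 10^-5 × (20.9/355.9) = 3.541 x 10^-6 M
Ag2C2O4(s) <=> 2 Ag^+ + C2O4^2-, so Q = [Ag^+]^2[C2O4^2-]
Q = (5.412 × 10^-4)^2(3.541 × 10^-6) = 1.04 × 10^-12
Q < Ksp, so no precipitate of Ag2C2O4 forms.

Q = 1.04 x 10^-12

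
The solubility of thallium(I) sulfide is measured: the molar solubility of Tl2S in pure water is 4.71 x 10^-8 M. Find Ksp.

Tl2S(s) ⇌ 2 Tl^+(aq) + S^2-(aq)
Let s = molar solubility. Then [Tl^+] = 2s and [S^2-] = s.
Ksp = [Tl^+]^2[S^2-]
Ksp = (2s)^2s = 4s^3
With s = 4.71 x 10^-8: Ksp = 4.18 × 10^-22

Ksp ≈ 4.18 × 10^-22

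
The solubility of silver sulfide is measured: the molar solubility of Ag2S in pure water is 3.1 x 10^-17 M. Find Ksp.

Ag2S(s) <=> 2 Ag^+ + S^2-
Let s = molar solubility. Then [Ag^+] = 2s and [S^2-] = s.
Ksp = [Ag^+]^2[S^2-]
Substituting: Ksp = (2s)^2s = 4s^3
With s = 3.1 × 10^-17: Ksp = 1.2 x 10^-49

Ksp ≈ 1.2e-49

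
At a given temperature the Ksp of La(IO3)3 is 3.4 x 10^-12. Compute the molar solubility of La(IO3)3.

s ≈ 6.0e-4 M

La(IO3)3(s) <=> La^3+(aq) + 3 IO3^-(aq)
Ksp = [La^3+][IO3^-]^3
For each mole of La(IO3)3 that dissolves: [La^3+] = s, [IO3^-] = 3s.
Substituting: Ksp = s(3s)^3 = 27s^4
Solving, s = (3.4 x 10^-12/27)^(1/4) = 6.0 × 10^-4 M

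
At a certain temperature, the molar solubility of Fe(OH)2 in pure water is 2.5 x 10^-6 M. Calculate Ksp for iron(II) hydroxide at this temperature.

Ksp ≈ 6.3e-17

Fe(OH)2(s) <=> Fe^2+(aq) + 2 OH^-(aq)
For each mole of Fe(OH)2 that dissolves: [Fe^2+] = s, [OH^-] = 2s.
Ksp = [Fe^2+][OH^-]^2
Substituting: Ksp = s(2s)^2 = 4s^3
With s = 2.5 × 10^-6: Ksp = 6.3 × 10^-17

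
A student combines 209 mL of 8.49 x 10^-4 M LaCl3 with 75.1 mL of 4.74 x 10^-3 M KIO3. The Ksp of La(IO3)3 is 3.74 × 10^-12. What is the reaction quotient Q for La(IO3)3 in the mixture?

Total volume = 209 + 75.1 = 284.1 mL.
[La^3+] = 8.49 × 10^-4 × (209/284.1) = 6.246 × 10^-4 M
[IO3^-] = 4.74 × 10^-3 × (75.1/284.1) = 1.253 × 10^-3 M
La(IO3)3(s) <=> La^3+ + 3 IO3^-, so Q = [La^3+][IO3^-]^3
Q = (6.246 × 10^-4)(1.253 x 10^-3)^3 = 1.23 × 10^-12
Q < Ksp, so no precipitate of La(IO3)3 forms.

Q = 1.23 × 10^-12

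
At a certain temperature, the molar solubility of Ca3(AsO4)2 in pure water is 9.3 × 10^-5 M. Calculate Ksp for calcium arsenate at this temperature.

Ksp ≈ 7.5e-19

Ca3(AsO4)2(s) ⇌ 3 Ca^2+ + 2 AsO4^3-
Let s = molar solubility. Then [Ca^2+] = 3s and [AsO4^3-] = 2s.
Ksp = [Ca^2+]^3[AsO4^3-]^2
Substituting: Ksp = (3s)^3(2s)^2 = 108s^5
Ksp = 108 × (9.3 x 10^-5)^5 = 7.5 × 10^-19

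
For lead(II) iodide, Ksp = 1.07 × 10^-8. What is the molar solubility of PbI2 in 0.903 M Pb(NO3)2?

s ≈ 5.44 × 10^-5 M

PbI2(s) ⇌ Pb^2+ + 2 I^-
Ksp = [Pb^2+][I^-]^2
Let s = moles of PbI2 that dissolve per litre. [Pb^2+] = 0.903 + s ≈ 0.903, [I^-] = 2s (common-ion effect: Pb^2+ is already 0.903 M).
Ksp ≈ 0.903 × (2s)^2
s = 5.44 × 10^-5 M
Check: s = 5.4 × 10^-5 ≪ 0.903, so the approximation is valid.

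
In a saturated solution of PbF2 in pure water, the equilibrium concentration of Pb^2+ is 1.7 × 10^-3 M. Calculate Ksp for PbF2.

PbF2(s) <=> Pb^2+ + 2 F^-
Stoichiometry gives [F^-] = (2/1)[Pb^2+] = 3.40 × 10^-3 M.
Ksp = [Pb^2+][F^-]^2
Ksp = 1.7 × 10^-3 × (3.40 x 10^-3)^2 = 2.0 x 10^-8

Ksp = 2.0e-8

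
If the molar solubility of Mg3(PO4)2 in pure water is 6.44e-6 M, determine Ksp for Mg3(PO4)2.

1.20 × 10^-24

Mg3(PO4)2(s) <=> 3 Mg^2+ + 2 PO4^3-
If s mol/L of Mg3(PO4)2 dissolves, [Mg^2+] = 3s and [PO4^3-] = 2s.
Ksp = [Mg^2+]^3[PO4^3-]^2
Ksp = (3s)^3(2s)^2 = 108s^5
Ksp = 108 × (6.44 × 10^-6)^5 = 1.20 x 10^-24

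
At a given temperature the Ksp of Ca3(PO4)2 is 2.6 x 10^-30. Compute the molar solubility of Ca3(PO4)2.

s ≈ 4.7 × 10^-7 M

Ca3(PO4)2(s) <=> 3 Ca^2+(aq) + 2 PO4^3-(aq)
Ksp = [Ca^2+]^3[PO4^3-]^2
For each mole of Ca3(PO4)2 that dissolves: [Ca^2+] = 3s, [PO4^3-] = 2s.
Ksp = (3s)^3(2s)^2 = 108s^5
s^5 = 2.6 x 10^-30 / 108, so s = 4.7 × 10^-7 M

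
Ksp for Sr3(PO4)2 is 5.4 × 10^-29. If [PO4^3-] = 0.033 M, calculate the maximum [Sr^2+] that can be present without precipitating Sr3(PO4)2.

Sr3(PO4)2(s) ⇌ 3 Sr^2+(aq) + 2 PO4^3-(aq)
Ksp = [Sr^2+]^3[PO4^3-]^2
Precipitation begins when Q = Ksp. With [PO4^3-] = 0.033 M:
5.4 × 10^-29 = (0.033)^2 × [Sr^2+]^3
[Sr^2+] = (5.4 × 10^-29 / 1.09 x 10^-3)^(1/3) = 3.7 x 10^-9 M

[Sr^2+] ≈ 3.7 x 10^-9 M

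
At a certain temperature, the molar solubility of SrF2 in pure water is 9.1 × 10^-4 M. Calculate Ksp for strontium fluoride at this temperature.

SrF2(s) <=> Sr^2+(aq) + 2 F^-(aq)
Let s = molar solubility. Then [Sr^2+] = s and [F^-] = 2s.
Ksp = [Sr^2+][F^-]^2
Substituting: Ksp = s(2s)^2 = 4s^3
Ksp = 4 × (9.1 × 10^-4)^3 = 3.0 × 10^-9

Ksp ≈ 3.0 x 10^-9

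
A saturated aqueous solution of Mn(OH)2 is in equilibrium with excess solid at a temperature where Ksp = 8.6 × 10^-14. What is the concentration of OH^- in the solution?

5.6 x 10^-5 M

Mn(OH)2(s) ⇌ Mn^2+ + 2 OH^-
Ksp = [Mn^2+][OH^-]^2
For each mole of Mn(OH)2 that dissolves: [Mn^2+] = s, [OH^-] = 2s.
So Ksp = s × (2s)^2 = 4s^3
s = (8.6 × 10^-14 / 4)^(1/3) = 2.78 × 10^-5 M
[OH^-] = 2s = 5.6 x 10^-5 M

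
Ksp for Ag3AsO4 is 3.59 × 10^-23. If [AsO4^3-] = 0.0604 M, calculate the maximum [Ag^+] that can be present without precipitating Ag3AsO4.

Ag3AsO4(s) ⇌ 3 Ag^+ + AsO4^3-
Ksp = [Ag^+]^3[AsO4^3-]
Precipitation begins when Q = Ksp. With [AsO4^3-] = 0.0604 M:
3.59 × 10^-23 = (0.0604) × [Ag^+]^3
[Ag^+] = (3.59 × 10^-23 / 6.04 × 10^-2)^(1/3) = 8.41 × 10^-8 M

[Ag^+] = 8.41 × 10^-8 M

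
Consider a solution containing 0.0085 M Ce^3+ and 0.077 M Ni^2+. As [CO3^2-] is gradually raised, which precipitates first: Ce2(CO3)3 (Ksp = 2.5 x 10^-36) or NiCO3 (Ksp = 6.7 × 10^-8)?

Each salt begins to precipitate when Q = Ksp, i.e. when [CO3^2-] reaches its threshold.
For Ce2(CO3)3: 2.5 x 10^-36 = (0.0085)^2 × [CO3^2-]^3  ⇒  [CO3^2-] = 3.3 × 10^-11 M.
For NiCO3: 6.7 × 10^-8 = 0.077 × [CO3^2-]  ⇒  [CO3^2-] = 8.7 x 10^-7 M.
The salt with the lower threshold [CO3^2-] precipitates first: Ce2(CO3)3.

Ce2(CO3)3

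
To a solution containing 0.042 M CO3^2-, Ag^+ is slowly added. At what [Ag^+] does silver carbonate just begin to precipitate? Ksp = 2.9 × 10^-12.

Ag2CO3(s) ⇌ 2 Ag^+(aq) + CO3^2-(aq)
Ksp = [Ag^+]^2[CO3^2-]
Precipitation begins when Q = Ksp. With [CO3^2-] = 0.042 M:
2.9 × 10^-12 = (0.042) × [Ag^+]^2
[Ag^+] = (2.9 × 10^-12 / 4.2 × 10^-2)^(1/2) = 8.3 × 10^-6 M

8.3 × 10^-6 M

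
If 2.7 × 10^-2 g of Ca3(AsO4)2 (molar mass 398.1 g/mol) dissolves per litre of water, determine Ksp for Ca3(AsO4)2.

Molar solubility s = (2.7 × 10^-2 g/L) / (398.1 g/mol) = 6.78 × 10^-5 M.
Ca3(AsO4)2(s) ⇌ 3 Ca^2+ + 2 AsO4^3-
With molar solubility s: [Ca^2+] = 3s, [AsO4^3-] = 2s.
Ksp = [Ca^2+]^3[AsO4^3-]^2
So Ksp = (3s)^3 × (2s)^2 = 108s^5
Ksp = 108 × (6.78 × 10^-5)^5 = 1.5 × 10^-19

Ksp ≈ 1.5 × 10^-19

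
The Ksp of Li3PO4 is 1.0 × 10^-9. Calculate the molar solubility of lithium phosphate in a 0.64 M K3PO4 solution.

s = 3.9 × 10^-4 M

Li3PO4(s) ⇌ 3 Li^+(aq) + PO4^3-(aq)
Ksp = [Li^+]^3[PO4^3-]
Let s be the molar solubility in this solution. [Li^+] = 3s, [PO4^3-] = 0.64 + s ≈ 0.64 (Ksp is small, so little additional dissolves).
Ksp ≈ (3s)^3 × 0.64
s = 3.9 × 10^-4 M
Check: s = 3.9 × 10^-4 ≪ 0.64, so the approximation is valid.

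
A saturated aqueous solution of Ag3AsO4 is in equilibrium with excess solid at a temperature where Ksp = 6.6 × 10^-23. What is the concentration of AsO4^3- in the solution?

Ag3AsO4(s) ⇌ 3 Ag^+(aq) + AsO4^3-(aq)
Ksp = [Ag^+]^3[AsO4^3-]
With molar solubility s: [Ag^+] = 3s, [AsO4^3-] = s.
So Ksp = (3s)^3 × s = 27s^4
s = (6.6 × 10^-23 / 27)^(1/4) = 1.25 x 10^-6 M
[AsO4^3-] = s = 1.3 × 10^-6 M

[AsO4^3-] ≈ 1.3 × 10^-6 M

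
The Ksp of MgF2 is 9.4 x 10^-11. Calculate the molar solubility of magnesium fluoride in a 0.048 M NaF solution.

MgF2(s) ⇌ Mg^2+ + 2 F^-
Ksp = [Mg^2+][F^-]^2
Let s be the molar solubility in this solution. [Mg^2+] = s, [F^-] = 0.048 + 2s ≈ 0.048 (since F^- from NaF dominates).
Ksp ≈ s × (0.048)^2
s = 4.1 x 10^-8 M
Check: 2s = 8.2 × 10^-8 ≪ 0.048, so the approximation is valid.

s ≈ 4.1 x 10^-8 M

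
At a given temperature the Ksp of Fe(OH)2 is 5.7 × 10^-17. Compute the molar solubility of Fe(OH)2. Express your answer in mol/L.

Fe(OH)2(s) ⇌ Fe^2+(aq) + 2 OH^-(aq)
Ksp = [Fe^2+][OH^-]^2
With molar solubility s: [Fe^2+] = s, [OH^-] = 2s.
Substituting: Ksp = s(2s)^2 = 4s^3
s = (5.7 × 10^-17 / 4)^(1/3) = 2.4 × 10^-6 M

s = 2.4e-6 M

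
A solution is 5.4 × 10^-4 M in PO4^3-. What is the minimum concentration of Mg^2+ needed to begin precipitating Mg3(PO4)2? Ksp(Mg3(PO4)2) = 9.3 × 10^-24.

[Mg^2+] = 3.2 x 10^-6 M

Mg3(PO4)2(s) ⇌ 3 Mg^2+(aq) + 2 PO4^3-(aq)
Ksp = [Mg^2+]^3[PO4^3-]^2
Precipitation begins when Q = Ksp. With [PO4^3-] = 5.4 × 10^-4 M:
9.3 × 10^-24 = (5.4 × 10^-4)^2 × [Mg^2+]^3
[Mg^2+] = (9.3 × 10^-24 / 2.92 x 10^-7)^(1/3) = 3.2 x 10^-6 M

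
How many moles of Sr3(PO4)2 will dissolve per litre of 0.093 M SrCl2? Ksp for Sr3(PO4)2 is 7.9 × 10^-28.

Sr3(PO4)2(s) ⇌ 3 Sr^2+ + 2 PO4^3-
Ksp = [Sr^2+]^3[PO4^3-]^2
Let s be the molar solubility in this solution. [Sr^2+] = 0.093 + 3s ≈ 0.093, [PO4^3-] = 2s (common-ion effect: Sr^2+ is already 0.093 M).
Ksp ≈ (0.093)^3 × (2s)^2
s = 5.0 × 10^-13 M
Check: 3s = 1.5 × 10^-12 ≪ 0.093, so the approximation is valid.

5.0e-13 M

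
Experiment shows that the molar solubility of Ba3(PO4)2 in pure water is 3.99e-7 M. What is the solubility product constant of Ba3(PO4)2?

Ba3(PO4)2(s) <=> 3 Ba^2+ + 2 PO4^3-
Let s = molar solubility. Then [Ba^2+] = 3s and [PO4^3-] = 2s.
Ksp = [Ba^2+]^3[PO4^3-]^2
Substituting: Ksp = (3s)^3(2s)^2 = 108s^5
Ksp = 108 × (3.99 x 10^-7)^5 = 1.09 × 10^-30

1.09e-30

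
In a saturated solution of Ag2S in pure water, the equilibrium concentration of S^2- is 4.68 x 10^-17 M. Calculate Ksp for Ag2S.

Ksp = 4.10 × 10^-49

Ag2S(s) ⇌ 2 Ag^+(aq) + S^2-(aq)
Stoichiometry gives [Ag^+] = (2/1)[S^2-] = 9.360 × 10^-17 M.
Ksp = [Ag^+]^2[S^2-]
Ksp = (9.360 x 10^-17)^2 × 4.68 × 10^-17 = 4.10 x 10^-49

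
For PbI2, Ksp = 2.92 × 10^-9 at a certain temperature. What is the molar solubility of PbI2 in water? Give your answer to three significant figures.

PbI2(s) ⇌ Pb^2+(aq) + 2 I^-(aq)
Ksp = [Pb^2+][I^-]^2
Let s = molar solubility. Then [Pb^2+] = s and [I^-] = 2s.
Substituting: Ksp = s(2s)^2 = 4s^3
Solving, s = (2.92 × 10^-9/4)^(1/3) = 9.00 × 10^-4 M

s = 9.00 x 10^-4 M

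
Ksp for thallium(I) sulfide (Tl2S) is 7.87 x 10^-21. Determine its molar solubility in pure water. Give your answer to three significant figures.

s = 1.25 × 10^-7 M

Tl2S(s) ⇌ 2 Tl^+(aq) + S^2-(aq)
Ksp = [Tl^+]^2[S^2-]
With molar solubility s: [Tl^+] = 2s, [S^2-] = s.
So Ksp = (2s)^2 × s = 4s^3
Solving, s = (7.87 x 10^-21/4)^(1/3) = 1.25 x 10^-7 M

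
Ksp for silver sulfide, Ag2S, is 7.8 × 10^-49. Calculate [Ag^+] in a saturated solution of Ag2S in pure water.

[Ag^+] ≈ 1.2 × 10^-16 M

Ag2S(s) <=> 2 Ag^+ + S^2-
Ksp = [Ag^+]^2[S^2-]
For each mole of Ag2S that dissolves: [Ag^+] = 2s, [S^2-] = s.
Substituting: Ksp = (2s)^2s = 4s^3
s^3 = 7.8 × 10^-49 / 4, so s = 5.80 × 10^-17 M
[Ag^+] = 2s = 1.2 x 10^-16 M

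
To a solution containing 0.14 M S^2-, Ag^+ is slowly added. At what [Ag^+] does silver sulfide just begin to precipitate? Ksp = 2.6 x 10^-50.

Ag2S(s) ⇌ 2 Ag^+ + S^2-
Ksp = [Ag^+]^2[S^2-]
Precipitation begins when Q = Ksp. With [S^2-] = 0.14 M:
2.6 x 10^-50 = (0.14) × [Ag^+]^2
[Ag^+] = (2.6 x 10^-50 / 1.4 × 10^-1)^(1/2) = 4.3 × 10^-25 M

[Ag^+] ≈ 4.3e-25 M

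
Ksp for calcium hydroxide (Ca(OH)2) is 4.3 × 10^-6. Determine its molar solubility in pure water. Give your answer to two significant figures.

0.010 M

Ca(OH)2(s) ⇌ Ca^2+ + 2 OH^-
Ksp = [Ca^2+][OH^-]^2
For each mole of Ca(OH)2 that dissolves: [Ca^2+] = s, [OH^-] = 2s.
So Ksp = s × (2s)^2 = 4s^3
Solving, s = (4.3 × 10^-6/4)^(1/3) = 1.0 x 10^-2 M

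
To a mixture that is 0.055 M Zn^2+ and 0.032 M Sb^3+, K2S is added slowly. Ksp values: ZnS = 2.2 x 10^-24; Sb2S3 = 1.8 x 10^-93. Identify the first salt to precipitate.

Sb2S3

Each salt begins to precipitate when Q = Ksp, i.e. when [S^2-] reaches its threshold.
For ZnS: 2.2 x 10^-24 = 0.055 × [S^2-]  ⇒  [S^2-] = 4.0 x 10^-23 M.
For Sb2S3: 1.8 x 10^-93 = (0.032)^2 × [S^2-]^3  ⇒  [S^2-] = 1.2 × 10^-30 M.
The salt with the lower threshold [S^2-] precipitates first: Sb2S3.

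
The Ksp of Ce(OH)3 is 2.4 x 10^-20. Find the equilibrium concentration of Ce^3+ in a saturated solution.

Ce(OH)3(s) ⇌ Ce^3+(aq) + 3 OH^-(aq)
Ksp = [Ce^3+][OH^-]^3
Let s = molar solubility. Then [Ce^3+] = s and [OH^-] = 3s.
Ksp = s(3s)^3 = 27s^4
Solving, s = (2.4 x 10^-20/27)^(1/4) = 5.46 × 10^-6 M
[Ce^3+] = s = 5.5 × 10^-6 M

5.5e-6 M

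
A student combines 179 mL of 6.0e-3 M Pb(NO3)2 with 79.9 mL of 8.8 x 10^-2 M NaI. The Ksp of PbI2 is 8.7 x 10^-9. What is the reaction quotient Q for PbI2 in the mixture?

Total volume = 179 + 79.9 = 258.9 mL.
[Pb^2+] = 6.0 × 10^-3 × (179/258.9) = 4.15 x 10^-3 M
[I^-] = 8.8 x 10^-2 × (79.9/258.9) = 2.72 × 10^-2 M
PbI2(s) ⇌ Pb^2+(aq) + 2 I^-(aq), so Q = [Pb^2+][I^-]^2
Q = (4.15 × 10^-3)(2.72 × 10^-2)^2 = 3.1 × 10^-6
Q > Ksp, so PbI2 will precipitate.

Q = 3.1 × 10^-6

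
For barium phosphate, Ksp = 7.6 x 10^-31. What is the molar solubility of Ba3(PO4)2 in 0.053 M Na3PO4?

s ≈ 2.2 × 10^-10 M

Ba3(PO4)2(s) <=> 3 Ba^2+ + 2 PO4^3-
Ksp = [Ba^2+]^3[PO4^3-]^2
Let s be the molar solubility in this solution. [Ba^2+] = 3s, [PO4^3-] = 0.053 + 2s ≈ 0.053 (common-ion effect: PO4^3- is already 0.053 M).
Ksp ≈ (3s)^3 × (0.053)^2
s = 2.2 × 10^-10 M
Check: 2s = 4.3 × 10^-10 ≪ 0.053, so the approximation is valid.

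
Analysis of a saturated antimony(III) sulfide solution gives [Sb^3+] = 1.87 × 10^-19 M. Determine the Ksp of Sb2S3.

Sb2S3(s) ⇌ 2 Sb^3+(aq) + 3 S^2-(aq)
Stoichiometry gives [S^2-] = (3/2)[Sb^3+] = 2.805 × 10^-19 M.
Ksp = [Sb^3+]^2[S^2-]^3
Ksp = (1.87 × 10^-19)^2 × (2.805 x 10^-19)^3 = 7.72 × 10^-94

7.72 × 10^-94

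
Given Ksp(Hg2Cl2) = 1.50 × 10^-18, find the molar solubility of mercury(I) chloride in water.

s = 7.21 x 10^-7 M

Hg2Cl2(s) ⇌ Hg2^2+(aq) + 2 Cl^-(aq)
Ksp = [Hg2^2+][Cl^-]^2
Let s = molar solubility. Then [Hg2^2+] = s and [Cl^-] = 2s.
Ksp = s(2s)^2 = 4s^3
s = (1.50 × 10^-18 / 4)^(1/3) = 7.21 x 10^-7 M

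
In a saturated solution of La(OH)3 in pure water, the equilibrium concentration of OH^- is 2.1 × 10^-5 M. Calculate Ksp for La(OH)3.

Ksp = 6.5 x 10^-20

La(OH)3(s) ⇌ La^3+(aq) + 3 OH^-(aq)
Stoichiometry gives [La^3+] = (1/3)[OH^-] = 7.00 x 10^-6 M.
Ksp = [La^3+][OH^-]^3
Ksp = 7.00 x 10^-6 × (2.1 × 10^-5)^3 = 6.5 × 10^-20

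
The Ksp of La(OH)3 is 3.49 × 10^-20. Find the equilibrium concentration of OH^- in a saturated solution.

La(OH)3(s) ⇌ La^3+(aq) + 3 OH^-(aq)
Ksp = [La^3+][OH^-]^3
If s mol/L of La(OH)3 dissolves, [La^3+] = s and [OH^-] = 3s.
Ksp = s(3s)^3 = 27s^4
s^4 = 3.49 × 10^-20 / 27, so s = 5.996 × 10^-6 M
[OH^-] = 3s = 1.80 × 10^-5 M

[OH^-] = 1.80 x 10^-5 M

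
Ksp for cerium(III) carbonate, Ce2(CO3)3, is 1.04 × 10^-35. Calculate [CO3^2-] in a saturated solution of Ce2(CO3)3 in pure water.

1.19 x 10^-7 M

Ce2(CO3)3(s) ⇌ 2 Ce^3+ + 3 CO3^2-
Ksp = [Ce^3+]^2[CO3^2-]^3
Let s = molar solubility. Then [Ce^3+] = 2s and [CO3^2-] = 3s.
So Ksp = (2s)^2 × (3s)^3 = 108s^5
Solving, s = (1.04 × 10^-35/108)^(1/5) = 3.951 × 10^-8 M
[CO3^2-] = 3s = 1.19 × 10^-7 M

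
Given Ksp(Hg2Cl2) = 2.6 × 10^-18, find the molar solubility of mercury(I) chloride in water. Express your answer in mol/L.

Hg2Cl2(s) ⇌ Hg2^2+(aq) + 2 Cl^-(aq)
Ksp = [Hg2^2+][Cl^-]^2
For each mole of Hg2Cl2 that dissolves: [Hg2^2+] = s, [Cl^-] = 2s.
So Ksp = s × (2s)^2 = 4s^3
Solving, s = (2.6 × 10^-18/4)^(1/3) = 8.7 × 10^-7 M

s = 8.7e-7 M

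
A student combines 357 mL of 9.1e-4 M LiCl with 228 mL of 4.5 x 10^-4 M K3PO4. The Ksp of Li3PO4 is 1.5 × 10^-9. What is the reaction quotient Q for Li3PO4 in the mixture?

Total volume = 357 + 228 = 585 mL.
[Li^+] = 9.1 x 10^-4 × (357/585) = 5.55 × 10^-4 M
[PO4^3-] = 4.5 × 10^-4 × (228/585) = 1.75 x 10^-4 M
Li3PO4(s) ⇌ 3 Li^+ + PO4^3-, so Q = [Li^+]^3[PO4^3-]
Q = (5.55 x 10^-4)^3(1.75 x 10^-4) = 3.0 × 10^-14
Q < Ksp, so no precipitate of Li3PO4 forms.

3.0 × 10^-14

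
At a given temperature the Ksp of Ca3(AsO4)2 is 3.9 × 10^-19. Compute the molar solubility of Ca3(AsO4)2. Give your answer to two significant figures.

Ca3(AsO4)2(s) ⇌ 3 Ca^2+ + 2 AsO4^3-
Ksp = [Ca^2+]^3[AsO4^3-]^2
For each mole of Ca3(AsO4)2 that dissolves: [Ca^2+] = 3s, [AsO4^3-] = 2s.
So Ksp = (3s)^3 × (2s)^2 = 108s^5
s = (3.9 × 10^-19 / 108)^(1/5) = 8.2 × 10^-5 M

s ≈ 8.2e-5 M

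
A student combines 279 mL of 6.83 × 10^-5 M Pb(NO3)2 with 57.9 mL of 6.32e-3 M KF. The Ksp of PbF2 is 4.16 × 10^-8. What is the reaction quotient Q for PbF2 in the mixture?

Total volume = 279 + 57.9 = 336.9 mL.
[Pb^2+] = 6.83 × 10^-5 × (279/336.9) = 5.656 × 10^-5 M
[F^-] = 6.32 x 10^-3 × (57.9/336.9) = 1.086 × 10^-3 M
PbF2(s) ⇌ Pb^2+(aq) + 2 F^-(aq), so Q = [Pb^2+][F^-]^2
Q = (5.656 × 10^-5)(1.086 × 10^-3)^2 = 6.67 × 10^-11
Q < Ksp, so no precipitate of PbF2 forms.

Q = 6.67 × 10^-11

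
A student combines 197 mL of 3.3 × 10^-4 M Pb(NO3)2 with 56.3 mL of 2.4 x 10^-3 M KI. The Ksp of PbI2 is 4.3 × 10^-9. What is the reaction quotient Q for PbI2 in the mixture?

Total volume = 197 + 56.3 = 253.3 mL.
[Pb^2+] = 3.3 × 10^-4 × (197/253.3) = 2.57 × 10^-4 M
[I^-] = 2.4 × 10^-3 × (56.3/253.3) = 5.33 × 10^-4 M
PbI2(s) <=> Pb^2+(aq) + 2 I^-(aq), so Q = [Pb^2+][I^-]^2
Q = (2.57 × 10^-4)(5.33 x 10^-4)^2 = 7.3 x 10^-11
Q < Ksp, so no precipitate of PbI2 forms.

Q = 7.3 x 10^-11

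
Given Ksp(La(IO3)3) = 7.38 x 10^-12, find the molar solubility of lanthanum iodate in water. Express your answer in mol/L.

La(IO3)3(s) ⇌ La^3+(aq) + 3 IO3^-(aq)
Ksp = [La^3+][IO3^-]^3
Let s = molar solubility. Then [La^3+] = s and [IO3^-] = 3s.
So Ksp = s × (3s)^3 = 27s^4
Solving, s = (7.38 x 10^-12/27)^(1/4) = 7.23 × 10^-4 M

s ≈ 7.23 x 10^-4 M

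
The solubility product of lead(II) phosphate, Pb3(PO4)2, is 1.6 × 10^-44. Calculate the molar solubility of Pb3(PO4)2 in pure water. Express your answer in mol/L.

Pb3(PO4)2(s) ⇌ 3 Pb^2+(aq) + 2 PO4^3-(aq)
Ksp = [Pb^2+]^3[PO4^3-]^2
With molar solubility s: [Pb^2+] = 3s, [PO4^3-] = 2s.
So Ksp = (3s)^3 × (2s)^2 = 108s^5
s^5 = 1.6 × 10^-44 / 108, so s = 6.8 × 10^-10 M

s ≈ 6.8 x 10^-10 M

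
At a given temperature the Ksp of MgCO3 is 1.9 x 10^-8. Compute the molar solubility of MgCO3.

MgCO3(s) ⇌ Mg^2+ + CO3^2-
Ksp = [Mg^2+][CO3^2-]
With molar solubility s: [Mg^2+] = s, [CO3^2-] = s.
Ksp = (s)(s) = s^2
s = √(1.9 x 10^-8) = 1.4 × 10^-4 M

1.4 × 10^-4 M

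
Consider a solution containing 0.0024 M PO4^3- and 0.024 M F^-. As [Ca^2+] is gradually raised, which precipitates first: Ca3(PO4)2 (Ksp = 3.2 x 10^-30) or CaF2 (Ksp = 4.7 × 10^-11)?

Ca3(PO4)2

Precipitation of each salt starts when its ion product equals its Ksp.
For Ca3(PO4)2: 3.2 x 10^-30 = (0.0024)^2 × [Ca^2+]^3  ⇒  [Ca^2+] = 8.2 x 10^-9 M.
For CaF2: 4.7 × 10^-11 = (0.024)^2 × [Ca^2+]  ⇒  [Ca^2+] = 8.2 x 10^-8 M.
The salt with the lower threshold [Ca^2+] precipitates first: Ca3(PO4)2.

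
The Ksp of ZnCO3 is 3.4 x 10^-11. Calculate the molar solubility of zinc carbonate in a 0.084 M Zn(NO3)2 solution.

s ≈ 4.0 × 10^-10 M

ZnCO3(s) ⇌ Zn^2+ + CO3^2-
Ksp = [Zn^2+][CO3^2-]
Let s = moles of ZnCO3 that dissolve per litre. [Zn^2+] = 0.084 + s ≈ 0.084, [CO3^2-] = s (common-ion effect: Zn^2+ is already 0.084 M).
Ksp ≈ 0.084 × s
s = 4.0 × 10^-10 M
Check: s = 4.0 × 10^-10 ≪ 0.084, so the approximation is valid.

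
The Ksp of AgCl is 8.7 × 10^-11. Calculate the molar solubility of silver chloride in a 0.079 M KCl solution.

1.1e-9 M

AgCl(s) <=> Ag^+ + Cl^-
Ksp = [Ag^+][Cl^-]
Let s be the molar solubility in this solution. [Ag^+] = s, [Cl^-] = 0.079 + s ≈ 0.079 (since Cl^- from KCl dominates).
Ksp ≈ s × 0.079
s = 1.1 × 10^-9 M
Check: s = 1.1 x 10^-9 ≪ 0.079, so the approximation is valid.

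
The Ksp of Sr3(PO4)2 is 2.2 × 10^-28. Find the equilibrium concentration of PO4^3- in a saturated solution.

[PO4^3-] = 2.3 × 10^-6 M

Sr3(PO4)2(s) ⇌ 3 Sr^2+(aq) + 2 PO4^3-(aq)
Ksp = [Sr^2+]^3[PO4^3-]^2
With molar solubility s: [Sr^2+] = 3s, [PO4^3-] = 2s.
Ksp = (3s)^3(2s)^2 = 108s^5
Solving, s = (2.2 × 10^-28/108)^(1/5) = 1.15 x 10^-6 M
[PO4^3-] = 2s = 2.3 × 10^-6 M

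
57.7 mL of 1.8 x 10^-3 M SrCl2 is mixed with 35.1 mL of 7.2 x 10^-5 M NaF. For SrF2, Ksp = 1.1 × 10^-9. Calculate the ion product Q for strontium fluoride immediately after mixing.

Q ≈ 8.3e-13

Total volume = 57.7 + 35.1 = 92.8 mL.
[Sr^2+] = 1.8 x 10^-3 × (57.7/92.8) = 1.12 × 10^-3 M
[F^-] = 7.2 x 10^-5 × (35.1/92.8) = 2.72 x 10^-5 M
SrF2(s) ⇌ Sr^2+(aq) + 2 F^-(aq), so Q = [Sr^2+][F^-]^2
Q = (1.12 x 10^-3)(2.72 × 10^-5)^2 = 8.3 × 10^-13
Q < Ksp, so no precipitate of SrF2 forms.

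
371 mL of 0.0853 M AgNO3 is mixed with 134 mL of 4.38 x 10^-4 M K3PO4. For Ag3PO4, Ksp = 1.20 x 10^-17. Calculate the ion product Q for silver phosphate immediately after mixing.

Q = 2.86 × 10^-8

Total volume = 371 + 134 = 505 mL.
[Ag^+] = 8.53 × 10^-2 × (371/505) = 6.267 × 10^-2 M
[PO4^3-] = 4.38 × 10^-4 × (134/505) = 1.162 × 10^-4 M
Ag3PO4(s) <=> 3 Ag^+ + PO4^3-, so Q = [Ag^+]^3[PO4^3-]
Q = (6.267 × 10^-2)^3(1.162 x 10^-4) = 2.86 x 10^-8
Q > Ksp, so Ag3PO4 will precipitate.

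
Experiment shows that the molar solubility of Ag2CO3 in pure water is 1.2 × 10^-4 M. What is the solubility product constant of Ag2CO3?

Ksp = 6.9 x 10^-12

Ag2CO3(s) <=> 2 Ag^+(aq) + CO3^2-(aq)
If s mol/L of Ag2CO3 dissolves, [Ag^+] = 2s and [CO3^2-] = s.
Ksp = [Ag^+]^2[CO3^2-]
So Ksp = (2s)^2 × s = 4s^3
With s = 1.2 × 10^-4: Ksp = 6.9 × 10^-12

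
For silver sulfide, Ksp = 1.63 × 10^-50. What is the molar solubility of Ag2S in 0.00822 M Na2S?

s = 7.04e-25 M

Ag2S(s) ⇌ 2 Ag^+ + S^2-
Ksp = [Ag^+]^2[S^2-]
Let s be the molar solubility in this solution. [Ag^+] = 2s, [S^2-] = 0.00822 + s ≈ 0.00822 (since S^2- from Na2S dominates).
Ksp ≈ (2s)^2 × 0.00822
s = 7.04 × 10^-25 M
Check: s = 7.0 x 10^-25 ≪ 0.00822, so the approximation is valid.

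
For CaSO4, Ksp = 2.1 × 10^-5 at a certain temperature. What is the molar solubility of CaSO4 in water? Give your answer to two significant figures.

s = 4.6 × 10^-3 M

CaSO4(s) ⇌ Ca^2+(aq) + SO4^2-(aq)
Ksp = [Ca^2+][SO4^2-]
If s mol/L of CaSO4 dissolves, [Ca^2+] = s and [SO4^2-] = s.
Ksp = s × s = s^2
s = √(2.1 × 10^-5) = 4.6 × 10^-3 M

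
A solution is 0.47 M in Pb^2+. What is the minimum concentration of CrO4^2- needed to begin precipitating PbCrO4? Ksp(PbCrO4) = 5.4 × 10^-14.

[CrO4^2-] ≈ 1.1e-13 M

PbCrO4(s) ⇌ Pb^2+(aq) + CrO4^2-(aq)
Ksp = [Pb^2+][CrO4^2-]
Precipitation begins when Q = Ksp. With [Pb^2+] = 0.47 M:
5.4 × 10^-14 = (0.47) × [CrO4^2-]
[CrO4^2-] = (5.4 × 10^-14 / 4.7 x 10^-1) = 1.1 × 10^-13 M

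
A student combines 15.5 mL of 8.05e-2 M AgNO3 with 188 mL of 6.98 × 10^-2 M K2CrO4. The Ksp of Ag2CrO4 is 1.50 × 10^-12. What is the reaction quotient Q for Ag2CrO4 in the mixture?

Total volume = 15.5 + 188 = 203.5 mL.
[Ag^+] = 8.05 × 10^-2 × (15.5/203.5) = 6.131 × 10^-3 M
[CrO4^2-] = 6.98 × 10^-2 × (188/203.5) = 6.448 × 10^-2 M
Ag2CrO4(s) <=> 2 Ag^+(aq) + CrO4^2-(aq), so Q = [Ag^+]^2[CrO4^2-]
Q = (6.131 x 10^-3)^2(6.448 × 10^-2) = 2.42 x 10^-6
Q > Ksp, so Ag2CrO4 will precipitate.

Q = 2.42 × 10^-6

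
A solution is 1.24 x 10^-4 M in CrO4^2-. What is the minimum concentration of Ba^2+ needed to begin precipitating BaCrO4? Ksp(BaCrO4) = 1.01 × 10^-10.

BaCrO4(s) ⇌ Ba^2+(aq) + CrO4^2-(aq)
Ksp = [Ba^2+][CrO4^2-]
Precipitation begins when Q = Ksp. With [CrO4^2-] = 1.24 x 10^-4 M:
1.01 × 10^-10 = (1.24 x 10^-4) × [Ba^2+]
[Ba^2+] = (1.01 × 10^-10 / 1.24 × 10^-4) = 8.15 × 10^-7 M

[Ba^2+] = 8.15e-7 M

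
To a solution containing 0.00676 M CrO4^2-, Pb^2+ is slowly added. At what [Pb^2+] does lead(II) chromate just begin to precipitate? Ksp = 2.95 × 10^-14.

PbCrO4(s) ⇌ Pb^2+ + CrO4^2-
Ksp = [Pb^2+][CrO4^2-]
Precipitation begins when Q = Ksp. With [CrO4^2-] = 0.00676 M:
2.95 × 10^-14 = (0.00676) × [Pb^2+]
[Pb^2+] = (2.95 × 10^-14 / 6.76 × 10^-3) = 4.36 × 10^-12 M

4.36 × 10^-12 M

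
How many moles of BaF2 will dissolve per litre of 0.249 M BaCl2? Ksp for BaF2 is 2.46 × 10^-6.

BaF2(s) <=> Ba^2+(aq) + 2 F^-(aq)
Ksp = [Ba^2+][F^-]^2
Let s = moles of BaF2 that dissolve per litre. [Ba^2+] = 0.249 + s ≈ 0.249, [F^-] = 2s (since Ba^2+ from BaCl2 dominates).
Ksp ≈ 0.249 × (2s)^2
s = 1.57 × 10^-3 M
Check: s = 1.6 × 10^-3 ≪ 0.249, so the approximation is valid.

s ≈ 1.57 × 10^-3 M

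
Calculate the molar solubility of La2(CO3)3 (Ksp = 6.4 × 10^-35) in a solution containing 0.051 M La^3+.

s ≈ 9.7 × 10^-12 M

La2(CO3)3(s) ⇌ 2 La^3+ + 3 CO3^2-
Ksp = [La^3+]^2[CO3^2-]^3
Let s be the molar solubility in this solution. [La^3+] = 0.051 + 2s ≈ 0.051, [CO3^2-] = 3s (since the La^3+ already present dominates).
Ksp ≈ (0.051)^2 × (3s)^3
s = 9.7 × 10^-12 M
Check: 2s = 1.9 x 10^-11 ≪ 0.051, so the approximation is valid.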